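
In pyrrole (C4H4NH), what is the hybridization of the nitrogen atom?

sp²

N has three σ bonds; its lone pair occupies the p orbital and is part of the aromatic π system, so N is sp2 (not the sp3 a naive steric count of 4 would give).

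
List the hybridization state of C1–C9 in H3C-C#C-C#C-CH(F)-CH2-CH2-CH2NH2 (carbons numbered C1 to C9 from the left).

C1 sp3, C2 sp, C3 sp, C4 sp, C5 sp, C6 sp3, C7 sp3, C8 sp3, C9 sp3

C1 has 4 σ bonds: steric number 4 → sp3.
C2 has 2 σ bonds, plus two π bonds: steric number 2 → sp.
C3 has 2 σ bonds, plus two π bonds: steric number 2 → sp.
C4: 2 σ bonds, plus two π bonds — 2 electron domains, sp.
C5 carries 2 σ bonds, plus two π bonds, giving a steric number of 2, so it is sp.
C6 is sp3: 4 σ bonds, 4 electron-density regions.
C7 is sp3: 4 σ bonds, 4 electron-density regions.
C8 carries 4 σ bonds, giving a steric number of 4, so it is sp3.
C9: 4 σ bonds — 4 electron domains, sp3.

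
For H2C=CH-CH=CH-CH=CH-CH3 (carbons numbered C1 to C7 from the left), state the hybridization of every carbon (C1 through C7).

C1 is sp2: 3 σ bonds, plus one π bond, 3 electron-density regions.
C2 carries 3 σ bonds, plus one π bond, giving a steric number of 3, so it is sp2.
C3 is sp2: 3 σ bonds, plus one π bond, 3 electron-density regions.
C4 has 3 σ bonds, plus one π bond: steric number 3 → sp2.
C5 (3 σ bonds, plus one π bond) has steric number 3: sp2.
C6 — 3 σ bonds, plus one π bond. Steric number 3, so sp2.
C7 is sp3: 4 σ bonds, 4 electron-density regions.

C1 sp2, C2 sp2, C3 sp2, C4 sp2, C5 sp2, C6 sp2, C7 sp3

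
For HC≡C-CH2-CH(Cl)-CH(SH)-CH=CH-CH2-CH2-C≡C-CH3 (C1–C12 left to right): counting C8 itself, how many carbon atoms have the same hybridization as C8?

6

C8 is sp3 (only σ bonds).
C1: sp
C2: sp
C3: sp3 ✓
C4: sp3 ✓
C5: sp3 ✓
C6: sp2
C7: sp2
C8: sp3 ✓
C9: sp3 ✓
C10: sp
C11: sp
C12: sp3 ✓
6 carbons are sp3.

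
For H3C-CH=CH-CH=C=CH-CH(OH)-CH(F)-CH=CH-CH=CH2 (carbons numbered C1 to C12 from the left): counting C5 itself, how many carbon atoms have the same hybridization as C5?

C5 is sp (two π bonds).
C1: sp3
C2: sp2
C3: sp2
C4: sp2
C5: sp ✓
C6: sp2
C7: sp3
C8: sp3
C9: sp2
C10: sp2
C11: sp2
C12: sp2
1 carbon is sp.

1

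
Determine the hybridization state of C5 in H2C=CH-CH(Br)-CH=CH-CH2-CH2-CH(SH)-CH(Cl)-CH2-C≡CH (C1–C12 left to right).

sp2

C5 (3 σ bonds, plus one π bond) has steric number 3: sp2.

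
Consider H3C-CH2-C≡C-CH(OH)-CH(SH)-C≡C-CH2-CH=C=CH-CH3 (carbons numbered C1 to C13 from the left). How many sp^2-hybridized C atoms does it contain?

C1: sp3
C2: sp3
C3: sp
C4: sp
C5: sp3
C6: sp3
C7: sp
C8: sp
C9: sp3
C10: sp2 ✓
C11: sp
C12: sp2 ✓
C13: sp3
C10, C12 → 2 sp2 carbons.

2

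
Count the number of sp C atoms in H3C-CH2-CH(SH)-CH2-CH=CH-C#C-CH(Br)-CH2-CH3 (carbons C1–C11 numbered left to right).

2

C1: sp3
C2: sp3
C3: sp3
C4: sp3
C5: sp2
C6: sp2
C7: sp ✓
C8: sp ✓
C9: sp3
C10: sp3
C11: sp3
C7, C8 → 2 sp carbons.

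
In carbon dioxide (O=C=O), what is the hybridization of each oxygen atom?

One σ bond + two lone pairs = steric number 3 → sp2.

sp2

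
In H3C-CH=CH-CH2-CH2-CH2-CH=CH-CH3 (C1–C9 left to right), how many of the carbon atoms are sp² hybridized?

C1: sp3
C2: sp2 ✓
C3: sp2 ✓
C4: sp3
C5: sp3
C6: sp3
C7: sp2 ✓
C8: sp2 ✓
C9: sp3
C2, C3, C7, C8 → 4 sp2 carbons.

4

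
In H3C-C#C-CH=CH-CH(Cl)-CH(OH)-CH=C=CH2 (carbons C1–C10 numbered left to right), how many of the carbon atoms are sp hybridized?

C1: sp3
C2: sp ✓
C3: sp ✓
C4: sp2
C5: sp2
C6: sp3
C7: sp3
C8: sp2
C9: sp ✓
C10: sp2
C2, C3, C9 → 3 sp carbons.

3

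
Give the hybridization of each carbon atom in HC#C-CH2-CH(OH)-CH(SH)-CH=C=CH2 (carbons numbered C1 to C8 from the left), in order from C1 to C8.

C1 — 2 σ bonds, plus two π bonds. Steric number 2, so sp.
C2: 2 σ bonds, plus two π bonds — 2 electron domains, sp.
C3 (4 σ bonds) has steric number 4: sp3.
C4 carries 4 σ bonds, giving a steric number of 4, so it is sp3.
C5 has 4 σ bonds: steric number 4 → sp3.
C6 (3 σ bonds, plus one π bond) has steric number 3: sp2.
C7: 2 σ bonds, plus two π bonds — 2 electron domains, sp.
C8 has 3 σ bonds, plus one π bond: steric number 3 → sp2.

C1 sp, C2 sp, C3 sp3, C4 sp3, C5 sp3, C6 sp2, C7 sp, C8 sp2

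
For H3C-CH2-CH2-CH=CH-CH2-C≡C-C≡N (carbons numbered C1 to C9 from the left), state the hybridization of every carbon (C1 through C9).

C1 sp3, C2 sp3, C3 sp3, C4 sp2, C5 sp2, C6 sp3, C7 sp, C8 sp, C9 sp

C1 — 4 σ bonds. Steric number 4, so sp3.
C2 — 4 σ bonds. Steric number 4, so sp3.
C3: 4 σ bonds — 4 electron domains, sp3.
C4: 3 σ bonds, plus one π bond; 3 regions of electron density → sp2.
C5 carries 3 σ bonds, plus one π bond, giving a steric number of 3, so it is sp2.
C6 is sp3: 4 σ bonds, 4 electron-density regions.
C7 (2 σ bonds, plus two π bonds) has steric number 2: sp.
C8 carries 2 σ bonds, plus two π bonds, giving a steric number of 2, so it is sp.
C9 is sp: 2 σ bonds, plus two π bonds, 2 electron-density regions.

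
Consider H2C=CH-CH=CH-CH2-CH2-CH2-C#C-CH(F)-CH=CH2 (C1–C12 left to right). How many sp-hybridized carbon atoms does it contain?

2

C1: sp2
C2: sp2
C3: sp2
C4: sp2
C5: sp3
C6: sp3
C7: sp3
C8: sp ✓
C9: sp ✓
C10: sp3
C11: sp2
C12: sp2
C8, C9 → 2 sp carbons.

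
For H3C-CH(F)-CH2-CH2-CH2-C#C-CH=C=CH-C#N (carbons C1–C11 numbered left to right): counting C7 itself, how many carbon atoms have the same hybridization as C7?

C7 is sp (two π bonds).
C1: sp3
C2: sp3
C3: sp3
C4: sp3
C5: sp3
C6: sp ✓
C7: sp ✓
C8: sp2
C9: sp ✓
C10: sp2
C11: sp ✓
4 carbons are sp.

4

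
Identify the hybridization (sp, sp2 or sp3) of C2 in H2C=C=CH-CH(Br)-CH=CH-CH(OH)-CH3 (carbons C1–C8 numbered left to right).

C2 — 2 σ bonds, plus two π bonds. Steric number 2, so sp.

sp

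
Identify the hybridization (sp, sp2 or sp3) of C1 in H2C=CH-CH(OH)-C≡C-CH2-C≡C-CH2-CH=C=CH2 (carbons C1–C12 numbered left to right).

sp^2

C1 carries 3 σ bonds, plus one π bond, giving a steric number of 3, so it is sp2.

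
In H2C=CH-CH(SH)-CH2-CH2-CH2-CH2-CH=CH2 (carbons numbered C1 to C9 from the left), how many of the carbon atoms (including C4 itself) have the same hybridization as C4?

5

C4 is sp3 (only σ bonds).
C1: sp2
C2: sp2
C3: sp3 ✓
C4: sp3 ✓
C5: sp3 ✓
C6: sp3 ✓
C7: sp3 ✓
C8: sp2
C9: sp2
5 carbons are sp3.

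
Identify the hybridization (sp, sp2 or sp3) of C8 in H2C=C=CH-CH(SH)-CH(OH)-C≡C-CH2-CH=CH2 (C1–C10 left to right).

C8 — 4 σ bonds. Steric number 4, so sp3.

sp³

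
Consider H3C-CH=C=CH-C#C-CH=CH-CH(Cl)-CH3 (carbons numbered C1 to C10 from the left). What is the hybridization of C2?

sp^2

C2 is sp2: 3 σ bonds, plus one π bond, 3 electron-density regions.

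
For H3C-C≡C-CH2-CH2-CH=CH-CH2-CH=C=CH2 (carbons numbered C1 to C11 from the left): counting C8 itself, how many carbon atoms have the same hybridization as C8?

4

C8 is sp3 (only σ bonds).
C1: sp3 ✓
C2: sp
C3: sp
C4: sp3 ✓
C5: sp3 ✓
C6: sp2
C7: sp2
C8: sp3 ✓
C9: sp2
C10: sp
C11: sp2
4 carbons are sp3.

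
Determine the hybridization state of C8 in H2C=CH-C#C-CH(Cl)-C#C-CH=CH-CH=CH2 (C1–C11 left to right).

C8: 3 σ bonds, plus one π bond; 3 regions of electron density → sp2.

sp^2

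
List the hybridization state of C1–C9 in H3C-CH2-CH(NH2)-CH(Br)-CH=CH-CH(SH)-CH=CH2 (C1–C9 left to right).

C1 sp3, C2 sp3, C3 sp3, C4 sp3, C5 sp2, C6 sp2, C7 sp3, C8 sp2, C9 sp2

C1 carries 4 σ bonds, giving a steric number of 4, so it is sp3.
C2 (4 σ bonds) has steric number 4: sp3.
C3 (4 σ bonds) has steric number 4: sp3.
C4 — 4 σ bonds. Steric number 4, so sp3.
C5 carries 3 σ bonds, plus one π bond, giving a steric number of 3, so it is sp2.
C6 has 3 σ bonds, plus one π bond: steric number 3 → sp2.
C7 carries 4 σ bonds, giving a steric number of 4, so it is sp3.
C8 is sp2: 3 σ bonds, plus one π bond, 3 electron-density regions.
C9 is sp2: 3 σ bonds, plus one π bond, 3 electron-density regions.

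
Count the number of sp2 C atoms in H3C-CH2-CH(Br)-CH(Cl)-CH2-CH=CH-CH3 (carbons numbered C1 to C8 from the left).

2

C1: sp3
C2: sp3
C3: sp3
C4: sp3
C5: sp3
C6: sp2 ✓
C7: sp2 ✓
C8: sp3
C6, C7 → 2 sp2 carbons.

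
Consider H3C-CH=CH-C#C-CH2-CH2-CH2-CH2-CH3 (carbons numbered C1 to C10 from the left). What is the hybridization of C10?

sp^3

C10 carries 4 σ bonds, giving a steric number of 4, so it is sp3.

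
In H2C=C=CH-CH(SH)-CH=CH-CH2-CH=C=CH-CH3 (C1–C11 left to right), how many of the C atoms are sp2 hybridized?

6

C1: sp2 ✓
C2: sp
C3: sp2 ✓
C4: sp3
C5: sp2 ✓
C6: sp2 ✓
C7: sp3
C8: sp2 ✓
C9: sp
C10: sp2 ✓
C11: sp3
C1, C3, C5, C6, C8, C10 → 6 sp2 carbons.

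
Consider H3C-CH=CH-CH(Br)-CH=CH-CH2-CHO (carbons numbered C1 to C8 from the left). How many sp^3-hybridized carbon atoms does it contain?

C1: sp3 ✓
C2: sp2
C3: sp2
C4: sp3 ✓
C5: sp2
C6: sp2
C7: sp3 ✓
C8: sp2
C1, C4, C7 → 3 sp3 carbons.

3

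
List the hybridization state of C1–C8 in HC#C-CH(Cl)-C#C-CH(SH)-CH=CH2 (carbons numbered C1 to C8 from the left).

C1 sp, C2 sp, C3 sp3, C4 sp, C5 sp, C6 sp3, C7 sp2, C8 sp2

C1 (2 σ bonds, plus two π bonds) has steric number 2: sp.
C2 (2 σ bonds, plus two π bonds) has steric number 2: sp.
C3 — 4 σ bonds. Steric number 4, so sp3.
C4 has 2 σ bonds, plus two π bonds: steric number 2 → sp.
C5: 2 σ bonds, plus two π bonds — 2 electron domains, sp.
C6: 4 σ bonds — 4 electron domains, sp3.
C7 carries 3 σ bonds, plus one π bond, giving a steric number of 3, so it is sp2.
C8 carries 3 σ bonds, plus one π bond, giving a steric number of 3, so it is sp2.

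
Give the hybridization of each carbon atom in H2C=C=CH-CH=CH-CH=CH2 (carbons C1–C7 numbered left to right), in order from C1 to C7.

C1 has 3 σ bonds, plus one π bond: steric number 3 → sp2.
C2 is sp: 2 σ bonds, plus two π bonds, 2 electron-density regions.
C3 carries 3 σ bonds, plus one π bond, giving a steric number of 3, so it is sp2.
C4 (3 σ bonds, plus one π bond) has steric number 3: sp2.
C5 (3 σ bonds, plus one π bond) has steric number 3: sp2.
C6 has 3 σ bonds, plus one π bond: steric number 3 → sp2.
C7: 3 σ bonds, plus one π bond; 3 regions of electron density → sp2.

C1 sp2, C2 sp, C3 sp2, C4 sp2, C5 sp2, C6 sp2, C7 sp2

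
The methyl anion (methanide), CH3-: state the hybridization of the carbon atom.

sp3

Three σ bonds + one lone pair = steric number 4 → sp3, pyramidal.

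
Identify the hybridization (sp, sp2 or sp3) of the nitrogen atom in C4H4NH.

N has three σ bonds; its lone pair occupies the p orbital and is part of the aromatic π system, so N is sp2 (not the sp3 a naive steric count of 4 would give).

sp^2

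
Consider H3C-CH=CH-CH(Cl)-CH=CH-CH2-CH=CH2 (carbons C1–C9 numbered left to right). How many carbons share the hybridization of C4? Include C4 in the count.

3

C4 is sp3 (only σ bonds).
C1: sp3 ✓
C2: sp2
C3: sp2
C4: sp3 ✓
C5: sp2
C6: sp2
C7: sp3 ✓
C8: sp2
C9: sp2
3 carbons are sp3.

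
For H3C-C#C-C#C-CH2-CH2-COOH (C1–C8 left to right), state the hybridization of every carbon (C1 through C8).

C1 sp3, C2 sp, C3 sp, C4 sp, C5 sp, C6 sp3, C7 sp3, C8 sp2

C1 is sp3: 4 σ bonds, 4 electron-density regions.
C2 — 2 σ bonds, plus two π bonds. Steric number 2, so sp.
C3 carries 2 σ bonds, plus two π bonds, giving a steric number of 2, so it is sp.
C4: 2 σ bonds, plus two π bonds — 2 electron domains, sp.
C5 (2 σ bonds, plus two π bonds) has steric number 2: sp.
C6 (4 σ bonds) has steric number 4: sp3.
C7 is sp3: 4 σ bonds, 4 electron-density regions.
C8: 3 σ bonds, plus one π bond; 3 regions of electron density → sp2.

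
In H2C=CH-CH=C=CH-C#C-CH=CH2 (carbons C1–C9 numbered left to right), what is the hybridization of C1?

C1: 3 σ bonds, plus one π bond; 3 regions of electron density → sp2.

sp^2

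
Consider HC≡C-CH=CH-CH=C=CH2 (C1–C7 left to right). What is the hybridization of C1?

C1: 2 σ bonds, plus two π bonds — 2 electron domains, sp.

sp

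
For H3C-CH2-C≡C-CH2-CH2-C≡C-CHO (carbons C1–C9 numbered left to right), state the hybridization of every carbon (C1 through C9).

C1 (4 σ bonds) has steric number 4: sp3.
C2 carries 4 σ bonds, giving a steric number of 4, so it is sp3.
C3: 2 σ bonds, plus two π bonds — 2 electron domains, sp.
C4 carries 2 σ bonds, plus two π bonds, giving a steric number of 2, so it is sp.
C5 has 4 σ bonds: steric number 4 → sp3.
C6 (4 σ bonds) has steric number 4: sp3.
C7 (2 σ bonds, plus two π bonds) has steric number 2: sp.
C8 — 2 σ bonds, plus two π bonds. Steric number 2, so sp.
C9: 3 σ bonds, plus one π bond — 3 electron domains, sp2.

C1 sp3, C2 sp3, C3 sp, C4 sp, C5 sp3, C6 sp3, C7 sp, C8 sp, C9 sp2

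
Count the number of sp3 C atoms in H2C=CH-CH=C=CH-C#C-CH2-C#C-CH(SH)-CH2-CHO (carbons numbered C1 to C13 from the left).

3

C1: sp2
C2: sp2
C3: sp2
C4: sp
C5: sp2
C6: sp
C7: sp
C8: sp3 ✓
C9: sp
C10: sp
C11: sp3 ✓
C12: sp3 ✓
C13: sp2
C8, C11, C12 → 3 sp3 carbons.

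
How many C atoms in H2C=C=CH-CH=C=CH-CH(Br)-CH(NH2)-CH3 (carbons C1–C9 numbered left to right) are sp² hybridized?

4

C1: sp2 ✓
C2: sp
C3: sp2 ✓
C4: sp2 ✓
C5: sp
C6: sp2 ✓
C7: sp3
C8: sp3
C9: sp3
C1, C3, C4, C6 → 4 sp2 carbons.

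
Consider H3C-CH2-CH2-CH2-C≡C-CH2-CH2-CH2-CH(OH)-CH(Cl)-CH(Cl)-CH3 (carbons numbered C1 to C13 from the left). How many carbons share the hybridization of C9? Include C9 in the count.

C9 is sp3 (only σ bonds).
C1: sp3 ✓
C2: sp3 ✓
C3: sp3 ✓
C4: sp3 ✓
C5: sp
C6: sp
C7: sp3 ✓
C8: sp3 ✓
C9: sp3 ✓
C10: sp3 ✓
C11: sp3 ✓
C12: sp3 ✓
C13: sp3 ✓
11 carbons are sp3.

11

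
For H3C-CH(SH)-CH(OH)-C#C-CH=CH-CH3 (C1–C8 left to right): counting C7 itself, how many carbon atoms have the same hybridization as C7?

C7 is sp2 (one π bond).
C1: sp3
C2: sp3
C3: sp3
C4: sp
C5: sp
C6: sp2 ✓
C7: sp2 ✓
C8: sp3
2 carbons are sp2.

2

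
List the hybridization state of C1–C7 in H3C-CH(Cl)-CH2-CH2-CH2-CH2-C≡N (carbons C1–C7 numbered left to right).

C1 (4 σ bonds) has steric number 4: sp3.
C2: 4 σ bonds; 4 regions of electron density → sp3.
C3 has 4 σ bonds: steric number 4 → sp3.
C4 has 4 σ bonds: steric number 4 → sp3.
C5 is sp3: 4 σ bonds, 4 electron-density regions.
C6 (4 σ bonds) has steric number 4: sp3.
C7 — 2 σ bonds, plus two π bonds. Steric number 2, so sp.

C1 sp3, C2 sp3, C3 sp3, C4 sp3, C5 sp3, C6 sp3, C7 sp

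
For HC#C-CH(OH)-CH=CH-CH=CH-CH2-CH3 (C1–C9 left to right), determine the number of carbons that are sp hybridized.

C1: sp ✓
C2: sp ✓
C3: sp3
C4: sp2
C5: sp2
C6: sp2
C7: sp2
C8: sp3
C9: sp3
C1, C2 → 2 sp carbons.

2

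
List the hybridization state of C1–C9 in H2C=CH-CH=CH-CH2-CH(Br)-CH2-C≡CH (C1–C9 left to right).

C1: 3 σ bonds, plus one π bond — 3 electron domains, sp2.
C2: 3 σ bonds, plus one π bond — 3 electron domains, sp2.
C3 — 3 σ bonds, plus one π bond. Steric number 3, so sp2.
C4 (3 σ bonds, plus one π bond) has steric number 3: sp2.
C5 — 4 σ bonds. Steric number 4, so sp3.
C6 — 4 σ bonds. Steric number 4, so sp3.
C7 is sp3: 4 σ bonds, 4 electron-density regions.
C8: 2 σ bonds, plus two π bonds — 2 electron domains, sp.
C9 is sp: 2 σ bonds, plus two π bonds, 2 electron-density regions.

C1 sp2, C2 sp2, C3 sp2, C4 sp2, C5 sp3, C6 sp3, C7 sp3, C8 sp, C9 sp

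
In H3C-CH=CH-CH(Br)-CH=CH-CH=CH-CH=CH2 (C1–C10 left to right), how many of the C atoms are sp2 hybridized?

8

C1: sp3
C2: sp2 ✓
C3: sp2 ✓
C4: sp3
C5: sp2 ✓
C6: sp2 ✓
C7: sp2 ✓
C8: sp2 ✓
C9: sp2 ✓
C10: sp2 ✓
C2, C3, C5, C6, C7, C8, C9, C10 → 8 sp2 carbons.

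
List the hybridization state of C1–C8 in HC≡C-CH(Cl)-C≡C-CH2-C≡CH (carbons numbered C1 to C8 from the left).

C1 sp, C2 sp, C3 sp3, C4 sp, C5 sp, C6 sp3, C7 sp, C8 sp

C1: 2 σ bonds, plus two π bonds; 2 regions of electron density → sp.
C2 (2 σ bonds, plus two π bonds) has steric number 2: sp.
C3 is sp3: 4 σ bonds, 4 electron-density regions.
C4 is sp: 2 σ bonds, plus two π bonds, 2 electron-density regions.
C5 — 2 σ bonds, plus two π bonds. Steric number 2, so sp.
C6 — 4 σ bonds. Steric number 4, so sp3.
C7 (2 σ bonds, plus two π bonds) has steric number 2: sp.
C8 (2 σ bonds, plus two π bonds) has steric number 2: sp.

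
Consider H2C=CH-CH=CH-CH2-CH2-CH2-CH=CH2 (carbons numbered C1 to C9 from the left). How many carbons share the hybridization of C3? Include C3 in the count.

C3 is sp2 (one π bond).
C1: sp2 ✓
C2: sp2 ✓
C3: sp2 ✓
C4: sp2 ✓
C5: sp3
C6: sp3
C7: sp3
C8: sp2 ✓
C9: sp2 ✓
6 carbons are sp2.

6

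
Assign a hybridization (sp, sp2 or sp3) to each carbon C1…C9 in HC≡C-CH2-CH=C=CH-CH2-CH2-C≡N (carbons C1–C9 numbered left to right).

C1 sp, C2 sp, C3 sp3, C4 sp2, C5 sp, C6 sp2, C7 sp3, C8 sp3, C9 sp

C1: 2 σ bonds, plus two π bonds — 2 electron domains, sp.
C2 — 2 σ bonds, plus two π bonds. Steric number 2, so sp.
C3 is sp3: 4 σ bonds, 4 electron-density regions.
C4 is sp2: 3 σ bonds, plus one π bond, 3 electron-density regions.
C5: 2 σ bonds, plus two π bonds — 2 electron domains, sp.
C6: 3 σ bonds, plus one π bond; 3 regions of electron density → sp2.
C7 carries 4 σ bonds, giving a steric number of 4, so it is sp3.
C8 is sp3: 4 σ bonds, 4 electron-density regions.
C9 carries 2 σ bonds, plus two π bonds, giving a steric number of 2, so it is sp.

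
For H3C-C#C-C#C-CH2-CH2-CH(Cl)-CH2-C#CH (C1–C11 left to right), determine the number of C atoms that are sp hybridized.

6

C1: sp3
C2: sp ✓
C3: sp ✓
C4: sp ✓
C5: sp ✓
C6: sp3
C7: sp3
C8: sp3
C9: sp3
C10: sp ✓
C11: sp ✓
C2, C3, C4, C5, C10, C11 → 6 sp carbons.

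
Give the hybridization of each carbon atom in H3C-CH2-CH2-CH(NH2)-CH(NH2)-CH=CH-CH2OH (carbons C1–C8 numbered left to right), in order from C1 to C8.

C1 is sp3: 4 σ bonds, 4 electron-density regions.
C2 — 4 σ bonds. Steric number 4, so sp3.
C3 has 4 σ bonds: steric number 4 → sp3.
C4 — 4 σ bonds. Steric number 4, so sp3.
C5 is sp3: 4 σ bonds, 4 electron-density regions.
C6 (3 σ bonds, plus one π bond) has steric number 3: sp2.
C7: 3 σ bonds, plus one π bond; 3 regions of electron density → sp2.
C8 — 4 σ bonds. Steric number 4, so sp3.

C1 sp3, C2 sp3, C3 sp3, C4 sp3, C5 sp3, C6 sp2, C7 sp2, C8 sp3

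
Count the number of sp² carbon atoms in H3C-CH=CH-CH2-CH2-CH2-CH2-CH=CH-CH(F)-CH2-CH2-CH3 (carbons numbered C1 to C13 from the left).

4

C1: sp3
C2: sp2 ✓
C3: sp2 ✓
C4: sp3
C5: sp3
C6: sp3
C7: sp3
C8: sp2 ✓
C9: sp2 ✓
C10: sp3
C11: sp3
C12: sp3
C13: sp3
C2, C3, C8, C9 → 4 sp2 carbons.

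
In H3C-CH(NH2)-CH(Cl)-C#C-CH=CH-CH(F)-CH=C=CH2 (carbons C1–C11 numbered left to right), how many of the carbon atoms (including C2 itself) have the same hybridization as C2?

C2 is sp3 (only σ bonds).
C1: sp3 ✓
C2: sp3 ✓
C3: sp3 ✓
C4: sp
C5: sp
C6: sp2
C7: sp2
C8: sp3 ✓
C9: sp2
C10: sp
C11: sp2
4 carbons are sp3.

4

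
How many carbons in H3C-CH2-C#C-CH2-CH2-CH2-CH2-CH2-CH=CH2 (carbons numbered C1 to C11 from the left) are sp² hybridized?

C1: sp3
C2: sp3
C3: sp
C4: sp
C5: sp3
C6: sp3
C7: sp3
C8: sp3
C9: sp3
C10: sp2 ✓
C11: sp2 ✓
C10, C11 → 2 sp2 carbons.

2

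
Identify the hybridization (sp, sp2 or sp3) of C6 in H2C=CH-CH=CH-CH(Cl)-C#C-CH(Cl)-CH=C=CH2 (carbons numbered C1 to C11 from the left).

sp

C6 is sp: 2 σ bonds, plus two π bonds, 2 electron-density regions.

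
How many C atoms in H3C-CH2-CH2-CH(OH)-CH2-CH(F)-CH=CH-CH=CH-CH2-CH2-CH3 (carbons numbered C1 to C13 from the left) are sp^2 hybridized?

C1: sp3
C2: sp3
C3: sp3
C4: sp3
C5: sp3
C6: sp3
C7: sp2 ✓
C8: sp2 ✓
C9: sp2 ✓
C10: sp2 ✓
C11: sp3
C12: sp3
C13: sp3
C7, C8, C9, C10 → 4 sp2 carbons.

4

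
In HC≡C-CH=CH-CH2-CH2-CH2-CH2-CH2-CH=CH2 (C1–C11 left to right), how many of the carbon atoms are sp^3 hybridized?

5

C1: sp
C2: sp
C3: sp2
C4: sp2
C5: sp3 ✓
C6: sp3 ✓
C7: sp3 ✓
C8: sp3 ✓
C9: sp3 ✓
C10: sp2
C11: sp2
C5, C6, C7, C8, C9 → 5 sp3 carbons.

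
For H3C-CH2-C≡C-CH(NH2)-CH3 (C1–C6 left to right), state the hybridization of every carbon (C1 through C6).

C1 sp3, C2 sp3, C3 sp, C4 sp, C5 sp3, C6 sp3

C1: 4 σ bonds; 4 regions of electron density → sp3.
C2: 4 σ bonds — 4 electron domains, sp3.
C3: 2 σ bonds, plus two π bonds; 2 regions of electron density → sp.
C4: 2 σ bonds, plus two π bonds — 2 electron domains, sp.
C5: 4 σ bonds; 4 regions of electron density → sp3.
C6: 4 σ bonds — 4 electron domains, sp3.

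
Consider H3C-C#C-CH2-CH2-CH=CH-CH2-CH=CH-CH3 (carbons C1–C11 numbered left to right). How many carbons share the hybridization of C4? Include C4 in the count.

5

C4 is sp3 (only σ bonds).
C1: sp3 ✓
C2: sp
C3: sp
C4: sp3 ✓
C5: sp3 ✓
C6: sp2
C7: sp2
C8: sp3 ✓
C9: sp2
C10: sp2
C11: sp3 ✓
5 carbons are sp3.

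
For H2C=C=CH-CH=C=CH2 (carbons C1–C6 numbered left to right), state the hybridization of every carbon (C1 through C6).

C1 sp2, C2 sp, C3 sp2, C4 sp2, C5 sp, C6 sp2

C1 has 3 σ bonds, plus one π bond: steric number 3 → sp2.
C2 has 2 σ bonds, plus two π bonds: steric number 2 → sp.
C3: 3 σ bonds, plus one π bond; 3 regions of electron density → sp2.
C4: 3 σ bonds, plus one π bond — 3 electron domains, sp2.
C5 carries 2 σ bonds, plus two π bonds, giving a steric number of 2, so it is sp.
C6 has 3 σ bonds, plus one π bond: steric number 3 → sp2.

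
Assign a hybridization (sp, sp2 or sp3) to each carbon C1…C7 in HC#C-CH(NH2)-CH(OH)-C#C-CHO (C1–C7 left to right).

C1 sp, C2 sp, C3 sp3, C4 sp3, C5 sp, C6 sp, C7 sp2

C1: 2 σ bonds, plus two π bonds; 2 regions of electron density → sp.
C2 — 2 σ bonds, plus two π bonds. Steric number 2, so sp.
C3: 4 σ bonds; 4 regions of electron density → sp3.
C4 is sp3: 4 σ bonds, 4 electron-density regions.
C5 carries 2 σ bonds, plus two π bonds, giving a steric number of 2, so it is sp.
C6 (2 σ bonds, plus two π bonds) has steric number 2: sp.
C7: 3 σ bonds, plus one π bond — 3 electron domains, sp2.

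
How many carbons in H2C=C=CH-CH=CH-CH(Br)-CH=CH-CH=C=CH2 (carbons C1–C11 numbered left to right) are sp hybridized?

C1: sp2
C2: sp ✓
C3: sp2
C4: sp2
C5: sp2
C6: sp3
C7: sp2
C8: sp2
C9: sp2
C10: sp ✓
C11: sp2
C2, C10 → 2 sp carbons.

2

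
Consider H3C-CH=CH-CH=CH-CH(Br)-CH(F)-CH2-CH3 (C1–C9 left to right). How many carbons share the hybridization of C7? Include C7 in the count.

C7 is sp3 (only σ bonds).
C1: sp3 ✓
C2: sp2
C3: sp2
C4: sp2
C5: sp2
C6: sp3 ✓
C7: sp3 ✓
C8: sp3 ✓
C9: sp3 ✓
5 carbons are sp3.

5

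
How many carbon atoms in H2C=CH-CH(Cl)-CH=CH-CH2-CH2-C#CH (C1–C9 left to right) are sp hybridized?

2

C1: sp2
C2: sp2
C3: sp3
C4: sp2
C5: sp2
C6: sp3
C7: sp3
C8: sp ✓
C9: sp ✓
C8, C9 → 2 sp carbons.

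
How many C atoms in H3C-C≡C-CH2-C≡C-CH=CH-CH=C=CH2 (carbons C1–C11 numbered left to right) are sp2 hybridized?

C1: sp3
C2: sp
C3: sp
C4: sp3
C5: sp
C6: sp
C7: sp2 ✓
C8: sp2 ✓
C9: sp2 ✓
C10: sp
C11: sp2 ✓
C7, C8, C9, C11 → 4 sp2 carbons.

4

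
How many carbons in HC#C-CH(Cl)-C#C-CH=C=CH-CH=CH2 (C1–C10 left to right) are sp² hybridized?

4

C1: sp
C2: sp
C3: sp3
C4: sp
C5: sp
C6: sp2 ✓
C7: sp
C8: sp2 ✓
C9: sp2 ✓
C10: sp2 ✓
C6, C8, C9, C10 → 4 sp2 carbons.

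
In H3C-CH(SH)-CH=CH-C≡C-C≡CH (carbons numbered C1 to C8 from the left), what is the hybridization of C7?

C7 — 2 σ bonds, plus two π bonds. Steric number 2, so sp.

sp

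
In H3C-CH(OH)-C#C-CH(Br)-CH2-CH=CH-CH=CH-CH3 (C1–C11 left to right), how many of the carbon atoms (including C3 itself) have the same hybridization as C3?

C3 is sp (two π bonds).
C1: sp3
C2: sp3
C3: sp ✓
C4: sp ✓
C5: sp3
C6: sp3
C7: sp2
C8: sp2
C9: sp2
C10: sp2
C11: sp3
2 carbons are sp.

2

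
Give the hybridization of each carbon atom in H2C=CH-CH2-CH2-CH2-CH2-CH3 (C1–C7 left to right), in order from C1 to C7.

C1 is sp2: 3 σ bonds, plus one π bond, 3 electron-density regions.
C2 has 3 σ bonds, plus one π bond: steric number 3 → sp2.
C3 carries 4 σ bonds, giving a steric number of 4, so it is sp3.
C4 carries 4 σ bonds, giving a steric number of 4, so it is sp3.
C5 — 4 σ bonds. Steric number 4, so sp3.
C6 carries 4 σ bonds, giving a steric number of 4, so it is sp3.
C7 is sp3: 4 σ bonds, 4 electron-density regions.

C1 sp2, C2 sp2, C3 sp3, C4 sp3, C5 sp3, C6 sp3, C7 sp3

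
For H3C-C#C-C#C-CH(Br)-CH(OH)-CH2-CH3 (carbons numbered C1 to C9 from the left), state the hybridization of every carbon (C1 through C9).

C1: 4 σ bonds; 4 regions of electron density → sp3.
C2: 2 σ bonds, plus two π bonds; 2 regions of electron density → sp.
C3 is sp: 2 σ bonds, plus two π bonds, 2 electron-density regions.
C4 carries 2 σ bonds, plus two π bonds, giving a steric number of 2, so it is sp.
C5 has 2 σ bonds, plus two π bonds: steric number 2 → sp.
C6 (4 σ bonds) has steric number 4: sp3.
C7 carries 4 σ bonds, giving a steric number of 4, so it is sp3.
C8: 4 σ bonds; 4 regions of electron density → sp3.
C9 — 4 σ bonds. Steric number 4, so sp3.

C1 sp3, C2 sp, C3 sp, C4 sp, C5 sp, C6 sp3, C7 sp3, C8 sp3, C9 sp3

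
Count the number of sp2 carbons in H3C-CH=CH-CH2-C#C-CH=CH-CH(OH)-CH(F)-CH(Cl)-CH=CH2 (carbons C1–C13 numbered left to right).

C1: sp3
C2: sp2 ✓
C3: sp2 ✓
C4: sp3
C5: sp
C6: sp
C7: sp2 ✓
C8: sp2 ✓
C9: sp3
C10: sp3
C11: sp3
C12: sp2 ✓
C13: sp2 ✓
C2, C3, C7, C8, C12, C13 → 6 sp2 carbons.

6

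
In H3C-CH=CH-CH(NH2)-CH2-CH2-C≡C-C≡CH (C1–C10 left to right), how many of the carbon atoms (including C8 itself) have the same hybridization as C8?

C8 is sp (two π bonds).
C1: sp3
C2: sp2
C3: sp2
C4: sp3
C5: sp3
C6: sp3
C7: sp ✓
C8: sp ✓
C9: sp ✓
C10: sp ✓
4 carbons are sp.

4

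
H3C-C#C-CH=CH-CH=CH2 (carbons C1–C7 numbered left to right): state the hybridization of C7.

sp^2

C7: 3 σ bonds, plus one π bond; 3 regions of electron density → sp2.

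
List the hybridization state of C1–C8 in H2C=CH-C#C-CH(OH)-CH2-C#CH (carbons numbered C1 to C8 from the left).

C1 sp2, C2 sp2, C3 sp, C4 sp, C5 sp3, C6 sp3, C7 sp, C8 sp

C1 (3 σ bonds, plus one π bond) has steric number 3: sp2.
C2 is sp2: 3 σ bonds, plus one π bond, 3 electron-density regions.
C3: 2 σ bonds, plus two π bonds; 2 regions of electron density → sp.
C4 carries 2 σ bonds, plus two π bonds, giving a steric number of 2, so it is sp.
C5 is sp3: 4 σ bonds, 4 electron-density regions.
C6 carries 4 σ bonds, giving a steric number of 4, so it is sp3.
C7: 2 σ bonds, plus two π bonds — 2 electron domains, sp.
C8 (2 σ bonds, plus two π bonds) has steric number 2: sp.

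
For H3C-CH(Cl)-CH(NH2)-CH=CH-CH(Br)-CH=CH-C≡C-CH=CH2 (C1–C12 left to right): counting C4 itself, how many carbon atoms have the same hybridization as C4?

C4 is sp2 (one π bond).
C1: sp3
C2: sp3
C3: sp3
C4: sp2 ✓
C5: sp2 ✓
C6: sp3
C7: sp2 ✓
C8: sp2 ✓
C9: sp
C10: sp
C11: sp2 ✓
C12: sp2 ✓
6 carbons are sp2.

6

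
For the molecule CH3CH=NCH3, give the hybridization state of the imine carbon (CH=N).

sp^2

The imine carbon (CH=N) is sp2: 3 σ bonds, plus one π bond, 3 electron-density regions.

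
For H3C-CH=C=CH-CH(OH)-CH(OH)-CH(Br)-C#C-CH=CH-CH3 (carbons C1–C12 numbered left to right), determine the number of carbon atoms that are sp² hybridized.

C1: sp3
C2: sp2 ✓
C3: sp
C4: sp2 ✓
C5: sp3
C6: sp3
C7: sp3
C8: sp
C9: sp
C10: sp2 ✓
C11: sp2 ✓
C12: sp3
C2, C4, C10, C11 → 4 sp2 carbons.

4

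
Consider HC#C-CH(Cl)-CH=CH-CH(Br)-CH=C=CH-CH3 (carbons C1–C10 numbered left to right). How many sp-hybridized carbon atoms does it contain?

C1: sp ✓
C2: sp ✓
C3: sp3
C4: sp2
C5: sp2
C6: sp3
C7: sp2
C8: sp ✓
C9: sp2
C10: sp3
C1, C2, C8 → 3 sp carbons.

3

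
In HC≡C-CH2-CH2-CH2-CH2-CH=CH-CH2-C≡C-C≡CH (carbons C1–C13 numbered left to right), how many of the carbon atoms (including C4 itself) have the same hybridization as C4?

5

C4 is sp3 (only σ bonds).
C1: sp
C2: sp
C3: sp3 ✓
C4: sp3 ✓
C5: sp3 ✓
C6: sp3 ✓
C7: sp2
C8: sp2
C9: sp3 ✓
C10: sp
C11: sp
C12: sp
C13: sp
5 carbons are sp3.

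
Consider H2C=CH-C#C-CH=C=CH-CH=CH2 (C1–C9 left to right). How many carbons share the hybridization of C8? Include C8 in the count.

6

C8 is sp2 (one π bond).
C1: sp2 ✓
C2: sp2 ✓
C3: sp
C4: sp
C5: sp2 ✓
C6: sp
C7: sp2 ✓
C8: sp2 ✓
C9: sp2 ✓
6 carbons are sp2.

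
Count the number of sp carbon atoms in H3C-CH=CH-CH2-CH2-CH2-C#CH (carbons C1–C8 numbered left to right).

2

C1: sp3
C2: sp2
C3: sp2
C4: sp3
C5: sp3
C6: sp3
C7: sp ✓
C8: sp ✓
C7, C8 → 2 sp carbons.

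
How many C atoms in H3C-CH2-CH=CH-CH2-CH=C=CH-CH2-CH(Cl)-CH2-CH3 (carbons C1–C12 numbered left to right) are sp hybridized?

1

C1: sp3
C2: sp3
C3: sp2
C4: sp2
C5: sp3
C6: sp2
C7: sp ✓
C8: sp2
C9: sp3
C10: sp3
C11: sp3
C12: sp3
C7 → 1 sp carbon.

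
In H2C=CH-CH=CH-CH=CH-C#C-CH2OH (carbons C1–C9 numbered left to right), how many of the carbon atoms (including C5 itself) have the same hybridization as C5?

C5 is sp2 (one π bond).
C1: sp2 ✓
C2: sp2 ✓
C3: sp2 ✓
C4: sp2 ✓
C5: sp2 ✓
C6: sp2 ✓
C7: sp
C8: sp
C9: sp3
6 carbons are sp2.

6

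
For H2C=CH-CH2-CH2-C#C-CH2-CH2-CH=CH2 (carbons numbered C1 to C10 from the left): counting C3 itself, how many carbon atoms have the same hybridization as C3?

C3 is sp3 (only σ bonds).
C1: sp2
C2: sp2
C3: sp3 ✓
C4: sp3 ✓
C5: sp
C6: sp
C7: sp3 ✓
C8: sp3 ✓
C9: sp2
C10: sp2
4 carbons are sp3.

4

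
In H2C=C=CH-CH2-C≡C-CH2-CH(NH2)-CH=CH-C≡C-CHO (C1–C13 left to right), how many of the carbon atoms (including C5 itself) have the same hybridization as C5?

C5 is sp (two π bonds).
C1: sp2
C2: sp ✓
C3: sp2
C4: sp3
C5: sp ✓
C6: sp ✓
C7: sp3
C8: sp3
C9: sp2
C10: sp2
C11: sp ✓
C12: sp ✓
C13: sp2
5 carbons are sp.

5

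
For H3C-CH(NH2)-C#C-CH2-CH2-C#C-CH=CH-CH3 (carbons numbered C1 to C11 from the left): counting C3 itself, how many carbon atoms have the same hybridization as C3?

C3 is sp (two π bonds).
C1: sp3
C2: sp3
C3: sp ✓
C4: sp ✓
C5: sp3
C6: sp3
C7: sp ✓
C8: sp ✓
C9: sp2
C10: sp2
C11: sp3
4 carbons are sp.

4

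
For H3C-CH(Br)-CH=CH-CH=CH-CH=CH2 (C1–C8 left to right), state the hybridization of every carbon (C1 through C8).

C1: 4 σ bonds — 4 electron domains, sp3.
C2 carries 4 σ bonds, giving a steric number of 4, so it is sp3.
C3: 3 σ bonds, plus one π bond; 3 regions of electron density → sp2.
C4: 3 σ bonds, plus one π bond — 3 electron domains, sp2.
C5: 3 σ bonds, plus one π bond — 3 electron domains, sp2.
C6: 3 σ bonds, plus one π bond; 3 regions of electron density → sp2.
C7: 3 σ bonds, plus one π bond; 3 regions of electron density → sp2.
C8: 3 σ bonds, plus one π bond; 3 regions of electron density → sp2.

C1 sp3, C2 sp3, C3 sp2, C4 sp2, C5 sp2, C6 sp2, C7 sp2, C8 sp2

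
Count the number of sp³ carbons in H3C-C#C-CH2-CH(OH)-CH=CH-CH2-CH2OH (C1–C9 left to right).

C1: sp3 ✓
C2: sp
C3: sp
C4: sp3 ✓
C5: sp3 ✓
C6: sp2
C7: sp2
C8: sp3 ✓
C9: sp3 ✓
C1, C4, C5, C8, C9 → 5 sp3 carbons.

5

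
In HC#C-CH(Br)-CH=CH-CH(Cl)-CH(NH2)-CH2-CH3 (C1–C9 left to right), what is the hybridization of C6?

C6 — 4 σ bonds. Steric number 4, so sp3.

sp3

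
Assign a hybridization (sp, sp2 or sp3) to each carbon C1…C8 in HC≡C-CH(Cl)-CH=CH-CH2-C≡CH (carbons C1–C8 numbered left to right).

C1 sp, C2 sp, C3 sp3, C4 sp2, C5 sp2, C6 sp3, C7 sp, C8 sp

C1 has 2 σ bonds, plus two π bonds: steric number 2 → sp.
C2: 2 σ bonds, plus two π bonds — 2 electron domains, sp.
C3 has 4 σ bonds: steric number 4 → sp3.
C4 carries 3 σ bonds, plus one π bond, giving a steric number of 3, so it is sp2.
C5: 3 σ bonds, plus one π bond; 3 regions of electron density → sp2.
C6 — 4 σ bonds. Steric number 4, so sp3.
C7 carries 2 σ bonds, plus two π bonds, giving a steric number of 2, so it is sp.
C8 carries 2 σ bonds, plus two π bonds, giving a steric number of 2, so it is sp.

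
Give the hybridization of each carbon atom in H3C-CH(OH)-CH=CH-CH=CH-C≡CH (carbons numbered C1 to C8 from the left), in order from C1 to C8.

C1 sp3, C2 sp3, C3 sp2, C4 sp2, C5 sp2, C6 sp2, C7 sp, C8 sp

C1 (4 σ bonds) has steric number 4: sp3.
C2: 4 σ bonds; 4 regions of electron density → sp3.
C3: 3 σ bonds, plus one π bond; 3 regions of electron density → sp2.
C4 has 3 σ bonds, plus one π bond: steric number 3 → sp2.
C5 — 3 σ bonds, plus one π bond. Steric number 3, so sp2.
C6 is sp2: 3 σ bonds, plus one π bond, 3 electron-density regions.
C7 carries 2 σ bonds, plus two π bonds, giving a steric number of 2, so it is sp.
C8: 2 σ bonds, plus two π bonds — 2 electron domains, sp.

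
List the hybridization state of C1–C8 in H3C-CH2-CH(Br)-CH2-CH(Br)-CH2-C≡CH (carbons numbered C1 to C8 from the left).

C1 sp3, C2 sp3, C3 sp3, C4 sp3, C5 sp3, C6 sp3, C7 sp, C8 sp

C1: 4 σ bonds — 4 electron domains, sp3.
C2 — 4 σ bonds. Steric number 4, so sp3.
C3 is sp3: 4 σ bonds, 4 electron-density regions.
C4 — 4 σ bonds. Steric number 4, so sp3.
C5 carries 4 σ bonds, giving a steric number of 4, so it is sp3.
C6 (4 σ bonds) has steric number 4: sp3.
C7 is sp: 2 σ bonds, plus two π bonds, 2 electron-density regions.
C8 has 2 σ bonds, plus two π bonds: steric number 2 → sp.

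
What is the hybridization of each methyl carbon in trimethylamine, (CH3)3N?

Each methyl carbon — 4 σ bonds. Steric number 4, so sp3.

sp³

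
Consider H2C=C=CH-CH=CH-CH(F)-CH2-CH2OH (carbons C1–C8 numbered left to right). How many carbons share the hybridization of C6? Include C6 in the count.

3

C6 is sp3 (only σ bonds).
C1: sp2
C2: sp
C3: sp2
C4: sp2
C5: sp2
C6: sp3 ✓
C7: sp3 ✓
C8: sp3 ✓
3 carbons are sp3.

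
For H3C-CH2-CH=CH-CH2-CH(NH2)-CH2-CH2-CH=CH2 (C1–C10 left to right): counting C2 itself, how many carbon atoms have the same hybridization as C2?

C2 is sp3 (only σ bonds).
C1: sp3 ✓
C2: sp3 ✓
C3: sp2
C4: sp2
C5: sp3 ✓
C6: sp3 ✓
C7: sp3 ✓
C8: sp3 ✓
C9: sp2
C10: sp2
6 carbons are sp3.

6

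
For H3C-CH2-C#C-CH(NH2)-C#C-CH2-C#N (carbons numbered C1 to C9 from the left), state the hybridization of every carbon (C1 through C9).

C1 sp3, C2 sp3, C3 sp, C4 sp, C5 sp3, C6 sp, C7 sp, C8 sp3, C9 sp

C1 carries 4 σ bonds, giving a steric number of 4, so it is sp3.
C2: 4 σ bonds — 4 electron domains, sp3.
C3 — 2 σ bonds, plus two π bonds. Steric number 2, so sp.
C4 (2 σ bonds, plus two π bonds) has steric number 2: sp.
C5: 4 σ bonds — 4 electron domains, sp3.
C6 carries 2 σ bonds, plus two π bonds, giving a steric number of 2, so it is sp.
C7 has 2 σ bonds, plus two π bonds: steric number 2 → sp.
C8: 4 σ bonds — 4 electron domains, sp3.
C9: 2 σ bonds, plus two π bonds; 2 regions of electron density → sp.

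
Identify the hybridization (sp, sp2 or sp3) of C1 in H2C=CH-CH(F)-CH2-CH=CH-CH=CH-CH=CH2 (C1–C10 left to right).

sp2

C1 — 3 σ bonds, plus one π bond. Steric number 3, so sp2.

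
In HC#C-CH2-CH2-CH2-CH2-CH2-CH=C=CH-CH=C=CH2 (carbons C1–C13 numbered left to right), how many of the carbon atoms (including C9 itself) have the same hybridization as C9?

C9 is sp (two π bonds).
C1: sp ✓
C2: sp ✓
C3: sp3
C4: sp3
C5: sp3
C6: sp3
C7: sp3
C8: sp2
C9: sp ✓
C10: sp2
C11: sp2
C12: sp ✓
C13: sp2
4 carbons are sp.

4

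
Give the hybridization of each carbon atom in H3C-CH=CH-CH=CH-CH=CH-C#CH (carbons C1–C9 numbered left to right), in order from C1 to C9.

C1 sp3, C2 sp2, C3 sp2, C4 sp2, C5 sp2, C6 sp2, C7 sp2, C8 sp, C9 sp

C1: 4 σ bonds — 4 electron domains, sp3.
C2 has 3 σ bonds, plus one π bond: steric number 3 → sp2.
C3 has 3 σ bonds, plus one π bond: steric number 3 → sp2.
C4 has 3 σ bonds, plus one π bond: steric number 3 → sp2.
C5 (3 σ bonds, plus one π bond) has steric number 3: sp2.
C6 (3 σ bonds, plus one π bond) has steric number 3: sp2.
C7 — 3 σ bonds, plus one π bond. Steric number 3, so sp2.
C8: 2 σ bonds, plus two π bonds — 2 electron domains, sp.
C9 — 2 σ bonds, plus two π bonds. Steric number 2, so sp.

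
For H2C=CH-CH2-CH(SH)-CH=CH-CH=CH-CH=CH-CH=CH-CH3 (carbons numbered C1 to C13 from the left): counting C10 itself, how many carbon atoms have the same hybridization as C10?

10

C10 is sp2 (one π bond).
C1: sp2 ✓
C2: sp2 ✓
C3: sp3
C4: sp3
C5: sp2 ✓
C6: sp2 ✓
C7: sp2 ✓
C8: sp2 ✓
C9: sp2 ✓
C10: sp2 ✓
C11: sp2 ✓
C12: sp2 ✓
C13: sp3
10 carbons are sp2.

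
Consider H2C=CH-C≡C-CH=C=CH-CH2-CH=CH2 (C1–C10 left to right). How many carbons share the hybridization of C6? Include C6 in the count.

3

C6 is sp (two π bonds).
C1: sp2
C2: sp2
C3: sp ✓
C4: sp ✓
C5: sp2
C6: sp ✓
C7: sp2
C8: sp3
C9: sp2
C10: sp2
3 carbons are sp.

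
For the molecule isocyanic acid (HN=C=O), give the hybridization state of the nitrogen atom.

The nitrogen atom — 2 σ bonds and 1 lone pair, plus one π bond. Steric number 3, so sp2.

sp^2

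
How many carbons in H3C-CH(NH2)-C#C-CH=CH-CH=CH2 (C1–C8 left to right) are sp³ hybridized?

2

C1: sp3 ✓
C2: sp3 ✓
C3: sp
C4: sp
C5: sp2
C6: sp2
C7: sp2
C8: sp2
C1, C2 → 2 sp3 carbons.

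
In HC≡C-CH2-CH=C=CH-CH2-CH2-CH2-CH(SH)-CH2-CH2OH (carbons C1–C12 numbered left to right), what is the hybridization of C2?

sp

C2 — 2 σ bonds, plus two π bonds. Steric number 2, so sp.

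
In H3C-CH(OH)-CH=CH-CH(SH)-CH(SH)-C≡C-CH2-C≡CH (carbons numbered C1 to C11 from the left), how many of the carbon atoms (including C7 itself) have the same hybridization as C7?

C7 is sp (two π bonds).
C1: sp3
C2: sp3
C3: sp2
C4: sp2
C5: sp3
C6: sp3
C7: sp ✓
C8: sp ✓
C9: sp3
C10: sp ✓
C11: sp ✓
4 carbons are sp.

4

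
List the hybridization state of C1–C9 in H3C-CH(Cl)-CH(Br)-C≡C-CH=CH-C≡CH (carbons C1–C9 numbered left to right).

C1 — 4 σ bonds. Steric number 4, so sp3.
C2 (4 σ bonds) has steric number 4: sp3.
C3 — 4 σ bonds. Steric number 4, so sp3.
C4 (2 σ bonds, plus two π bonds) has steric number 2: sp.
C5: 2 σ bonds, plus two π bonds; 2 regions of electron density → sp.
C6 is sp2: 3 σ bonds, plus one π bond, 3 electron-density regions.
C7 carries 3 σ bonds, plus one π bond, giving a steric number of 3, so it is sp2.
C8 (2 σ bonds, plus two π bonds) has steric number 2: sp.
C9 (2 σ bonds, plus two π bonds) has steric number 2: sp.

C1 sp3, C2 sp3, C3 sp3, C4 sp, C5 sp, C6 sp2, C7 sp2, C8 sp, C9 sp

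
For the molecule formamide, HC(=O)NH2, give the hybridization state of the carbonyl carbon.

The carbonyl carbon is sp2: 3 σ bonds, plus one π bond, 3 electron-density regions.

sp2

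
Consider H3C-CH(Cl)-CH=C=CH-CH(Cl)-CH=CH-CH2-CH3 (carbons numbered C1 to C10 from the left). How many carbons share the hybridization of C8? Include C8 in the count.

4

C8 is sp2 (one π bond).
C1: sp3
C2: sp3
C3: sp2 ✓
C4: sp
C5: sp2 ✓
C6: sp3
C7: sp2 ✓
C8: sp2 ✓
C9: sp3
C10: sp3
4 carbons are sp2.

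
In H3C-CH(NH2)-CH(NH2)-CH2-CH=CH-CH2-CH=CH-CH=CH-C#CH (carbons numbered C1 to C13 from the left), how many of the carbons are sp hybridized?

2

C1: sp3
C2: sp3
C3: sp3
C4: sp3
C5: sp2
C6: sp2
C7: sp3
C8: sp2
C9: sp2
C10: sp2
C11: sp2
C12: sp ✓
C13: sp ✓
C12, C13 → 2 sp carbons.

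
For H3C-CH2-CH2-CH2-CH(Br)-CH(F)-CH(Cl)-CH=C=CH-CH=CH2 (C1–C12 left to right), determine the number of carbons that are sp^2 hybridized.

C1: sp3
C2: sp3
C3: sp3
C4: sp3
C5: sp3
C6: sp3
C7: sp3
C8: sp2 ✓
C9: sp
C10: sp2 ✓
C11: sp2 ✓
C12: sp2 ✓
C8, C10, C11, C12 → 4 sp2 carbons.

4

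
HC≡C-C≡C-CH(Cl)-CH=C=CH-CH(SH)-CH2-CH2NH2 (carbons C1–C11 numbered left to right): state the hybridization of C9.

sp³

C9 carries 4 σ bonds, giving a steric number of 4, so it is sp3.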